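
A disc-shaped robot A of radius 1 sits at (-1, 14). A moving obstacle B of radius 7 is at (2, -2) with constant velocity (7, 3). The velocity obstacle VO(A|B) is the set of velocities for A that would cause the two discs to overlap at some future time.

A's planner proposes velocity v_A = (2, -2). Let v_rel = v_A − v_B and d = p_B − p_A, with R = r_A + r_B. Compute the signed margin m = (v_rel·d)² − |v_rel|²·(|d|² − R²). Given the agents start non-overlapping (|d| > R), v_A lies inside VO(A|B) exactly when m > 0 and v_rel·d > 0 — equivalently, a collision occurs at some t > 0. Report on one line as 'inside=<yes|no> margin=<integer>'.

d = (3, -16),  |d|² = 265;  R = 1+7 = 8,  c = 265−8² = 201
v_rel = (-5, -5),  |v_rel|² = 50;  v_rel·d = (-5)·(3) + (-5)·(-16) = 65
50·t² − 130·t + 201 = 0  ⇒  m = 65² − 50·201 = -5825
m = -5825 < 0,  v_rel·d = 65 > 0  ⇒  outside

inside=no margin=-5825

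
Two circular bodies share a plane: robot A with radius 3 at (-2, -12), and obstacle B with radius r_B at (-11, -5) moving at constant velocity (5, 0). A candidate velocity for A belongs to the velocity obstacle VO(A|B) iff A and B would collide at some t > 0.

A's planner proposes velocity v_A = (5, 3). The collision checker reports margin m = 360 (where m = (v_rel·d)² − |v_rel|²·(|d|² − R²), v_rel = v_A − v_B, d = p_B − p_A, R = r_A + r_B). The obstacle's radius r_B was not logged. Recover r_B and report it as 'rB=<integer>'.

m = 360
d = (-9, 7);  v_rel = (0, 3),  |v_rel|² = 9
v_rel×d = (0)·(7) − (3)·(-9) = 27
since m = R²·9 − 27²:  R² = (729 + 360) / 9 = 121
R = √121 = 11  ⇒  r_B = 11 − 3 = 8

rB=8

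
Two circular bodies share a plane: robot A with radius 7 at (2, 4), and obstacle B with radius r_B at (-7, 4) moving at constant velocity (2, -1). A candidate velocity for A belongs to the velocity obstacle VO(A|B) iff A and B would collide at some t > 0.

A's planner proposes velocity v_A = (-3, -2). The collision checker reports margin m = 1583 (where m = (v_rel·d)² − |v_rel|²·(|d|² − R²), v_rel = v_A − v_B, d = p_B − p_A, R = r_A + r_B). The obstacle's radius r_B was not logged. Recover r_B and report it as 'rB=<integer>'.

m = 1583
d = (-9, 0);  v_rel = (-5, -1),  |v_rel|² = 26
v_rel×d = (-5)·(0) − (-1)·(-9) = -9
since m = R²·26 − (-9)²:  R² = (81 + 1583) / 26 = 64
R = √64 = 8  ⇒  r_B = 8 − 7 = 1

rB=1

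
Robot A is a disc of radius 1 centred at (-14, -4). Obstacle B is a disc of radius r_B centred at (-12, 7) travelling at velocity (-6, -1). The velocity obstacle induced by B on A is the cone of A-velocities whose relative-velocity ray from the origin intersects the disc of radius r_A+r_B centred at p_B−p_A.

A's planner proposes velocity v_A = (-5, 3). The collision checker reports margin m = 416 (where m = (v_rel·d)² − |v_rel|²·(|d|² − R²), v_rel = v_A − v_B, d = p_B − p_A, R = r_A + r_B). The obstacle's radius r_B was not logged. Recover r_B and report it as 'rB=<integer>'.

m = 416
d = (2, 11);  v_rel = (1, 4),  |v_rel|² = 17
v_rel×d = (1)·(11) − (4)·(2) = 3
since m = R²·17 − 3²:  R² = (9 + 416) / 17 = 25
R = √25 = 5  ⇒  r_B = 5 − 1 = 4

rB=4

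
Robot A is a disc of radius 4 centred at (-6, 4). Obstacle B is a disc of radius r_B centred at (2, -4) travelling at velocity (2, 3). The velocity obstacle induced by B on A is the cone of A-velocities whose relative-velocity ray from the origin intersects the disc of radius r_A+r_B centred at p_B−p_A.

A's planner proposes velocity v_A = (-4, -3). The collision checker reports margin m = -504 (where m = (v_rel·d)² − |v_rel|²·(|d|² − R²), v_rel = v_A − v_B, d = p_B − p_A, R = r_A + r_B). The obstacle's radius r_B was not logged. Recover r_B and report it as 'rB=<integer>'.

m = -504
d = (8, -8);  v_rel = (-6, -6),  |v_rel|² = 72
v_rel×d = (-6)·(-8) − (-6)·(8) = 96
since m = R²·72 − 96²:  R² = (9216 + -504) / 72 = 121
R = √121 = 11  ⇒  r_B = 11 − 4 = 7

rB=7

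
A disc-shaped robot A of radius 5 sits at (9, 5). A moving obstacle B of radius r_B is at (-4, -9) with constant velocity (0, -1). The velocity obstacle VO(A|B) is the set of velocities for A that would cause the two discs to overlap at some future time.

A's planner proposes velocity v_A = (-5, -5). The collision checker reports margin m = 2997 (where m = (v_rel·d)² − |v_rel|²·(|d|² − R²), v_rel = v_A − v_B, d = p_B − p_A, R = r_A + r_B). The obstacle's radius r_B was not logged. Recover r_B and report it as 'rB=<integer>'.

m = 2997
d = (-13, -14);  v_rel = (-5, -4),  |v_rel|² = 41
v_rel×d = (-5)·(-14) − (-4)·(-13) = 18
since m = R²·41 − 18²:  R² = (324 + 2997) / 41 = 81
R = √81 = 9  ⇒  r_B = 9 − 5 = 4

rB=4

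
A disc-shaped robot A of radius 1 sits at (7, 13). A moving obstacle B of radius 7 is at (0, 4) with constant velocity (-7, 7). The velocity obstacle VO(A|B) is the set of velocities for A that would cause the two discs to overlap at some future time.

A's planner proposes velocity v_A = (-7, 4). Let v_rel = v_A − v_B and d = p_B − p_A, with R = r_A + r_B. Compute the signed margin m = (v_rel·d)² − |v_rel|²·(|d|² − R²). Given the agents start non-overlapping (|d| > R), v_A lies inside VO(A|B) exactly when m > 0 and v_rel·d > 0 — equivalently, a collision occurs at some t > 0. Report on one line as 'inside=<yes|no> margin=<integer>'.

d = (-7, -9),  |d|² = 130;  R = 1+7 = 8,  c = 130−8² = 66
v_rel = (0, -3),  |v_rel|² = 9;  v_rel·d = (0)·(-7) + (-3)·(-9) = 27
9·t² − 54·t + 66 = 0  ⇒  m = 27² − 9·66 = 135
m = 135 > 0,  v_rel·d = 27 > 0  ⇒  inside

inside=yes margin=135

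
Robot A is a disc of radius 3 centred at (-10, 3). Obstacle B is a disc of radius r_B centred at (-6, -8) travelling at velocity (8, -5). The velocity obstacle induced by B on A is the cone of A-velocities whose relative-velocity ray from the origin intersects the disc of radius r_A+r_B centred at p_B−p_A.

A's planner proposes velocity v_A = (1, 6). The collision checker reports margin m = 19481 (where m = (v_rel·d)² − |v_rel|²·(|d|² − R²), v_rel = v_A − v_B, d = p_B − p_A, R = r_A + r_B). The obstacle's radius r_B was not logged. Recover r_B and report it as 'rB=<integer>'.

m = 19481
d = (4, -11);  v_rel = (-7, 11),  |v_rel|² = 170
v_rel×d = (-7)·(-11) − (11)·(4) = 33
since m = R²·170 − 33²:  R² = (1089 + 19481) / 170 = 121
R = √121 = 11  ⇒  r_B = 11 − 3 = 8

rB=8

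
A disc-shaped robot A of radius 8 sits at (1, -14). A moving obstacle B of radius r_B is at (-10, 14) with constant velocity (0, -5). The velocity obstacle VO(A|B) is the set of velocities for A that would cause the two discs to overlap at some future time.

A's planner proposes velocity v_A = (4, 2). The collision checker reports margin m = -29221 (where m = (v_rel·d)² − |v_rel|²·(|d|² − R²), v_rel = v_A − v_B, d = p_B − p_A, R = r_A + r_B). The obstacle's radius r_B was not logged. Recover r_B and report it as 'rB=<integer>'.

m = -29221
d = (-11, 28);  v_rel = (4, 7),  |v_rel|² = 65
v_rel×d = (4)·(28) − (7)·(-11) = 189
since m = R²·65 − 189²:  R² = (35721 + -29221) / 65 = 100
R = √100 = 10  ⇒  r_B = 10 − 8 = 2

rB=2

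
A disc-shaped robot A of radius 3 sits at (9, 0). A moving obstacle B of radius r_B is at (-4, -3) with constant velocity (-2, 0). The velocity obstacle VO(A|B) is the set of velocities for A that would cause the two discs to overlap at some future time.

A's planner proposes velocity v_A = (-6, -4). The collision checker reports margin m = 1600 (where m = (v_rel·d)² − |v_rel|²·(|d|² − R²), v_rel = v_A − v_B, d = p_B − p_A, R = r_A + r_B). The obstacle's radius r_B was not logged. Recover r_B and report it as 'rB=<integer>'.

m = 1600
d = (-13, -3);  v_rel = (-4, -4),  |v_rel|² = 32
v_rel×d = (-4)·(-3) − (-4)·(-13) = -40
since m = R²·32 − (-40)²:  R² = (1600 + 1600) / 32 = 100
R = √100 = 10  ⇒  r_B = 10 − 3 = 7

rB=7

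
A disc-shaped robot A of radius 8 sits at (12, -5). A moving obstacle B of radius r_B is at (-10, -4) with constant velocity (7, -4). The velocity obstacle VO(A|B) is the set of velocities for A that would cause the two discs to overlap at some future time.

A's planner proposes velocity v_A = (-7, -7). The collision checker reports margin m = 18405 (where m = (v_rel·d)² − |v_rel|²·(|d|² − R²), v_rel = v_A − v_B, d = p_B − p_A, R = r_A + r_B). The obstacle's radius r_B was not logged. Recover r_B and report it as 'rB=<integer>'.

m = 18405
d = (-22, 1);  v_rel = (-14, -3),  |v_rel|² = 205
v_rel×d = (-14)·(1) − (-3)·(-22) = -80
since m = R²·205 − (-80)²:  R² = (6400 + 18405) / 205 = 121
R = √121 = 11  ⇒  r_B = 11 − 8 = 3

rB=3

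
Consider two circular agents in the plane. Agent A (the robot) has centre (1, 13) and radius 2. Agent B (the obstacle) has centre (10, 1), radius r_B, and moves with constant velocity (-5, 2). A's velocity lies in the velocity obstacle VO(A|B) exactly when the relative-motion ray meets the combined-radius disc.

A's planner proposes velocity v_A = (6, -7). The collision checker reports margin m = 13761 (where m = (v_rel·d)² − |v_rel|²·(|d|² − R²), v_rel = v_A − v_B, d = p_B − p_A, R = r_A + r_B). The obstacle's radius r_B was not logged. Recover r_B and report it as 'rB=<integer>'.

m = 13761
d = (9, -12);  v_rel = (11, -9),  |v_rel|² = 202
v_rel×d = (11)·(-12) − (-9)·(9) = -51
since m = R²·202 − (-51)²:  R² = (2601 + 13761) / 202 = 81
R = √81 = 9  ⇒  r_B = 9 − 2 = 7

rB=7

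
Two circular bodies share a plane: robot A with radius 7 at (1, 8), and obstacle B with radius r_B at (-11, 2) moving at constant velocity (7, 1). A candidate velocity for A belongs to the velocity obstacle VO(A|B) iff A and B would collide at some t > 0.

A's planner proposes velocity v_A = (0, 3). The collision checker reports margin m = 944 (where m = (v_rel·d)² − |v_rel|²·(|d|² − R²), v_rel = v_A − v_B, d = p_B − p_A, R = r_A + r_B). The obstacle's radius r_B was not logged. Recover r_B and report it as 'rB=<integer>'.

m = 944
d = (-12, -6);  v_rel = (-7, 2),  |v_rel|² = 53
v_rel×d = (-7)·(-6) − (2)·(-12) = 66
since m = R²·53 − 66²:  R² = (4356 + 944) / 53 = 100
R = √100 = 10  ⇒  r_B = 10 − 7 = 3

rB=3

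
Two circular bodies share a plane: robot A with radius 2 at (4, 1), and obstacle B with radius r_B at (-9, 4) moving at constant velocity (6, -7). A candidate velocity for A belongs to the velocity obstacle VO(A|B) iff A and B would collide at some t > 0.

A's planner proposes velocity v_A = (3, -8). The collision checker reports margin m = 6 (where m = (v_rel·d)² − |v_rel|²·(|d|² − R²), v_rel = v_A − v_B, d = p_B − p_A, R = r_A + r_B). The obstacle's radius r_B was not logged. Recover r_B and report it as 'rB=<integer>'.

m = 6
d = (-13, 3);  v_rel = (-3, -1),  |v_rel|² = 10
v_rel×d = (-3)·(3) − (-1)·(-13) = -22
since m = R²·10 − (-22)²:  R² = (484 + 6) / 10 = 49
R = √49 = 7  ⇒  r_B = 7 − 2 = 5

rB=5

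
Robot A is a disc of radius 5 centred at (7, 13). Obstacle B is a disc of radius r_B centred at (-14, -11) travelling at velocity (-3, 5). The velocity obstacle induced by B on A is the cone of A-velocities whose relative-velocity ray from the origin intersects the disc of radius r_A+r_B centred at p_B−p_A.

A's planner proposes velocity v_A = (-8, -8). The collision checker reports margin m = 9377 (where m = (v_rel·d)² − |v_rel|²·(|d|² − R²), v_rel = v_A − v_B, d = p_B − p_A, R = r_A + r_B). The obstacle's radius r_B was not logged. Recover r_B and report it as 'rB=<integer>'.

m = 9377
d = (-21, -24);  v_rel = (-5, -13),  |v_rel|² = 194
v_rel×d = (-5)·(-24) − (-13)·(-21) = -153
since m = R²·194 − (-153)²:  R² = (23409 + 9377) / 194 = 169
R = √169 = 13  ⇒  r_B = 13 − 5 = 8

rB=8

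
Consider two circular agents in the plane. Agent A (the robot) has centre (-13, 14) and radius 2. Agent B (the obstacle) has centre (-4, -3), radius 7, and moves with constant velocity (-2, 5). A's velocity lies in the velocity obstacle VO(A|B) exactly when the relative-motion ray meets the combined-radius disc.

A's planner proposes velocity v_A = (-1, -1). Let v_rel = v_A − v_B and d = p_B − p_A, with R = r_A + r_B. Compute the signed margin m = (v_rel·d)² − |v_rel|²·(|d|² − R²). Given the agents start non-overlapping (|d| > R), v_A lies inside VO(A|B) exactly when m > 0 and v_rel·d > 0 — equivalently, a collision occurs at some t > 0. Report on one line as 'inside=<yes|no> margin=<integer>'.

d = (9, -17),  |d|² = 370;  R = 2+7 = 9,  c = 370−9² = 289
v_rel = (1, -6),  |v_rel|² = 37;  v_rel·d = (1)·(9) + (-6)·(-17) = 111
37·t² − 222·t + 289 = 0  ⇒  m = 111² − 37·289 = 1628
m = 1628 > 0,  v_rel·d = 111 > 0  ⇒  inside

inside=yes margin=1628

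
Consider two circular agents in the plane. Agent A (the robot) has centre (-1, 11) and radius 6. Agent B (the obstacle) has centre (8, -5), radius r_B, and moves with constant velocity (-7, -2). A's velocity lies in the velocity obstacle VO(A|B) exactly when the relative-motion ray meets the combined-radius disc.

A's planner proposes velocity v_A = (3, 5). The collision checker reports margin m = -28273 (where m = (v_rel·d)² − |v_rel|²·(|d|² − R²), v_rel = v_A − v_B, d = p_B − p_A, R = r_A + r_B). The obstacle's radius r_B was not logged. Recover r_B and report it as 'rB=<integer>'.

m = -28273
d = (9, -16);  v_rel = (10, 7),  |v_rel|² = 149
v_rel×d = (10)·(-16) − (7)·(9) = -223
since m = R²·149 − (-223)²:  R² = (49729 + -28273) / 149 = 144
R = √144 = 12  ⇒  r_B = 12 − 6 = 6

rB=6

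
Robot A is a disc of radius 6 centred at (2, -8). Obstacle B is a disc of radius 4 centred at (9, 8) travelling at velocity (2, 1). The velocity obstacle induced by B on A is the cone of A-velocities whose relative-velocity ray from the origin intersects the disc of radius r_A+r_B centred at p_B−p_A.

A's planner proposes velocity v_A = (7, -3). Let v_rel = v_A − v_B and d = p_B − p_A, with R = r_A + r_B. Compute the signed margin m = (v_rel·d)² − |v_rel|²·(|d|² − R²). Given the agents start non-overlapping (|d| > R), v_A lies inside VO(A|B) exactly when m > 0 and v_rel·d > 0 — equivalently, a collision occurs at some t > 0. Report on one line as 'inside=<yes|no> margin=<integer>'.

d = (7, 16),  |d|² = 305;  R = 6+4 = 10,  c = 305−10² = 205
v_rel = (5, -4),  |v_rel|² = 41;  v_rel·d = (5)·(7) + (-4)·(16) = -29
41·t² + 58·t + 205 = 0  ⇒  m = (-29)² − 41·205 = -7564
m = -7564 < 0,  v_rel·d = -29 < 0  ⇒  outside

inside=no margin=-7564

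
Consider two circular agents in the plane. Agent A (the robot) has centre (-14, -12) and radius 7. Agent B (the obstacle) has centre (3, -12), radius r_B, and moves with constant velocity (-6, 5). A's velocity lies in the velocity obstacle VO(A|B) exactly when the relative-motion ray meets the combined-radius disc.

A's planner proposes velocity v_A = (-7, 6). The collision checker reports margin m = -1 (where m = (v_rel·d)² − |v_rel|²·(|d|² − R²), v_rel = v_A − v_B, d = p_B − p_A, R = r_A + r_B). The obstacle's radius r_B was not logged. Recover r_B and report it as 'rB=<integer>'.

m = -1
d = (17, 0);  v_rel = (-1, 1),  |v_rel|² = 2
v_rel×d = (-1)·(0) − (1)·(17) = -17
since m = R²·2 − (-17)²:  R² = (289 + -1) / 2 = 144
R = √144 = 12  ⇒  r_B = 12 − 7 = 5

rB=5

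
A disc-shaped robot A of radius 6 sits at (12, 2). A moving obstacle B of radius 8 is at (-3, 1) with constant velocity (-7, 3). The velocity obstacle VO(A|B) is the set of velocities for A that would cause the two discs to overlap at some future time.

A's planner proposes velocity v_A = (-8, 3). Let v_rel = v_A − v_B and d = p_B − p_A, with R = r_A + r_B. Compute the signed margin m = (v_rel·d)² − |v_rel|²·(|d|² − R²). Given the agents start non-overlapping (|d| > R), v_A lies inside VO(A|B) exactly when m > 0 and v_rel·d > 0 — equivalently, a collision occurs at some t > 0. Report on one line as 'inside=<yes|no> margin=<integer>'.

d = (-15, -1),  |d|² = 226;  R = 6+8 = 14,  c = 226−14² = 30
v_rel = (-1, 0),  |v_rel|² = 1;  v_rel·d = (-1)·(-15) + (0)·(-1) = 15
1·t² − 30·t + 30 = 0  ⇒  m = 15² − 1·30 = 195
m = 195 > 0,  v_rel·d = 15 > 0  ⇒  inside

inside=yes margin=195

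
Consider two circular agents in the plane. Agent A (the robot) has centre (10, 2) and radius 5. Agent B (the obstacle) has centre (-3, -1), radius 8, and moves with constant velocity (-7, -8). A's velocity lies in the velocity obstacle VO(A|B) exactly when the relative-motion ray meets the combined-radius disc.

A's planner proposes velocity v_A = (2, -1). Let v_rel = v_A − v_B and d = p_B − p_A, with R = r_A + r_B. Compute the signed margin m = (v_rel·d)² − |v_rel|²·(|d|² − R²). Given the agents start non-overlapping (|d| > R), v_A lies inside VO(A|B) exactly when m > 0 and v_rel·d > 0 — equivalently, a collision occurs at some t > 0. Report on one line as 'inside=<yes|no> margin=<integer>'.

d = (-13, -3),  |d|² = 178;  R = 5+8 = 13,  c = 178−13² = 9
v_rel = (9, 7),  |v_rel|² = 130;  v_rel·d = (9)·(-13) + (7)·(-3) = -138
130·t² + 276·t + 9 = 0  ⇒  m = (-138)² − 130·9 = 17874
m = 17874 > 0,  v_rel·d = -138 < 0  ⇒  outside

inside=no margin=17874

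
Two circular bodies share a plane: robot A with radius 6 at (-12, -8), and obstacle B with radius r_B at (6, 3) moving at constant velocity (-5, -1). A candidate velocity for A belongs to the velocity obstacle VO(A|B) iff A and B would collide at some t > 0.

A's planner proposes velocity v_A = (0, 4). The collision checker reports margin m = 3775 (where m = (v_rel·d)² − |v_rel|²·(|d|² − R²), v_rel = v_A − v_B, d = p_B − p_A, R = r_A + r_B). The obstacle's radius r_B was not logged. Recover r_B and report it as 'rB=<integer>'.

m = 3775
d = (18, 11);  v_rel = (5, 5),  |v_rel|² = 50
v_rel×d = (5)·(11) − (5)·(18) = -35
since m = R²·50 − (-35)²:  R² = (1225 + 3775) / 50 = 100
R = √100 = 10  ⇒  r_B = 10 − 6 = 4

rB=4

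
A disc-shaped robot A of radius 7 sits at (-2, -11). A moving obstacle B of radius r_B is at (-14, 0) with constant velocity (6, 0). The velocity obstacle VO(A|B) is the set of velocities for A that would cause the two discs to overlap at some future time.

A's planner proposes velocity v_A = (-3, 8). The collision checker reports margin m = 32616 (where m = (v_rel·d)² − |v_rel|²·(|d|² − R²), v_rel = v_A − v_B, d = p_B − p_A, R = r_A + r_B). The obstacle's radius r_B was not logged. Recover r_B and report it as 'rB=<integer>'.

m = 32616
d = (-12, 11);  v_rel = (-9, 8),  |v_rel|² = 145
v_rel×d = (-9)·(11) − (8)·(-12) = -3
since m = R²·145 − (-3)²:  R² = (9 + 32616) / 145 = 225
R = √225 = 15  ⇒  r_B = 15 − 7 = 8

rB=8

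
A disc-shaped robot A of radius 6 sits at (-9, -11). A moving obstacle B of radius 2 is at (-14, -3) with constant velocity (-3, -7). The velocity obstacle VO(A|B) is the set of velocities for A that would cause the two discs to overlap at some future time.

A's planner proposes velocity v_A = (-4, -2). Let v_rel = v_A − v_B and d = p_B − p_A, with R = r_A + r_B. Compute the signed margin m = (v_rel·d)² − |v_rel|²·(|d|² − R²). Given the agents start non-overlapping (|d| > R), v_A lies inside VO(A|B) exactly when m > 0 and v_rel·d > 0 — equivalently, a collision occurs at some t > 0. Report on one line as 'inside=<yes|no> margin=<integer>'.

d = (-5, 8),  |d|² = 89;  R = 6+2 = 8,  c = 89−8² = 25
v_rel = (-1, 5),  |v_rel|² = 26;  v_rel·d = (-1)·(-5) + (5)·(8) = 45
26·t² − 90·t + 25 = 0  ⇒  m = 45² − 26·25 = 1375
m = 1375 > 0,  v_rel·d = 45 > 0  ⇒  inside

inside=yes margin=1375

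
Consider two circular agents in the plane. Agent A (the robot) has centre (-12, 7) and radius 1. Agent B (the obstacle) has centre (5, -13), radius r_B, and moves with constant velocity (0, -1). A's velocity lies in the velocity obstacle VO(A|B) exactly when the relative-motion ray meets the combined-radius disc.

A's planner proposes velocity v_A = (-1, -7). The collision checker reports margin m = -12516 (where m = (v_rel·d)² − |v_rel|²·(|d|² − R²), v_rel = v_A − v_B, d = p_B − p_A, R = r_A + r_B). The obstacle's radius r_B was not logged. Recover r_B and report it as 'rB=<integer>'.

m = -12516
d = (17, -20);  v_rel = (-1, -6),  |v_rel|² = 37
v_rel×d = (-1)·(-20) − (-6)·(17) = 122
since m = R²·37 − 122²:  R² = (14884 + -12516) / 37 = 64
R = √64 = 8  ⇒  r_B = 8 − 1 = 7

rB=7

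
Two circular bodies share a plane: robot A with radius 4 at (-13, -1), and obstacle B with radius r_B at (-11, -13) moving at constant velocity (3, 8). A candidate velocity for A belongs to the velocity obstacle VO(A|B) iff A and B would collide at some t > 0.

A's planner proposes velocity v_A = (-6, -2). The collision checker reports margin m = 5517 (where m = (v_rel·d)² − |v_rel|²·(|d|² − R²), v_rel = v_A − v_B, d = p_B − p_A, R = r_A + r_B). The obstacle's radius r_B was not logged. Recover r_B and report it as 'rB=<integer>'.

m = 5517
d = (2, -12);  v_rel = (-9, -10),  |v_rel|² = 181
v_rel×d = (-9)·(-12) − (-10)·(2) = 128
since m = R²·181 − 128²:  R² = (16384 + 5517) / 181 = 121
R = √121 = 11  ⇒  r_B = 11 − 4 = 7

rB=7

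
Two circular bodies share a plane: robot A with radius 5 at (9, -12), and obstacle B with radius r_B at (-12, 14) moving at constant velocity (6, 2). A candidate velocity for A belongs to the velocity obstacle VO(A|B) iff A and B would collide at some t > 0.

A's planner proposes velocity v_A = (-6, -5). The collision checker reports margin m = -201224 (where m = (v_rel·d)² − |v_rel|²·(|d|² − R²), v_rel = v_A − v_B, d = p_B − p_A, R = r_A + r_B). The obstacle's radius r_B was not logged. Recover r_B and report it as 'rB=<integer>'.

m = -201224
d = (-21, 26);  v_rel = (-12, -7),  |v_rel|² = 193
v_rel×d = (-12)·(26) − (-7)·(-21) = -459
since m = R²·193 − (-459)²:  R² = (210681 + -201224) / 193 = 49
R = √49 = 7  ⇒  r_B = 7 − 5 = 2

rB=2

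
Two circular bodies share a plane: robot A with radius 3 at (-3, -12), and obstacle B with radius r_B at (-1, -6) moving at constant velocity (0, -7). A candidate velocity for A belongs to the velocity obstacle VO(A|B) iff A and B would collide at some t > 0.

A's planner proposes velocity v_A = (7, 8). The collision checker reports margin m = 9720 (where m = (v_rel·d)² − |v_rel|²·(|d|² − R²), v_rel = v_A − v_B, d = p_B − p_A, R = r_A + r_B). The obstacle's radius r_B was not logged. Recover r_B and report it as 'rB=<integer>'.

m = 9720
d = (2, 6);  v_rel = (7, 15),  |v_rel|² = 274
v_rel×d = (7)·(6) − (15)·(2) = 12
since m = R²·274 − 12²:  R² = (144 + 9720) / 274 = 36
R = √36 = 6  ⇒  r_B = 6 − 3 = 3

rB=3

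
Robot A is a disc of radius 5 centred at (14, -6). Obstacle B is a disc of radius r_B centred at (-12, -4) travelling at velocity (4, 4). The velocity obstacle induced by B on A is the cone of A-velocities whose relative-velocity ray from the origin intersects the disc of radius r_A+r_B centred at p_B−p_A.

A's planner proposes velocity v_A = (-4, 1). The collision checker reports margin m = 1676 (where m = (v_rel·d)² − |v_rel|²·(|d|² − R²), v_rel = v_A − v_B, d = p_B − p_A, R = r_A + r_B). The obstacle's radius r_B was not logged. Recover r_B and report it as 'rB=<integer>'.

m = 1676
d = (-26, 2);  v_rel = (-8, -3),  |v_rel|² = 73
v_rel×d = (-8)·(2) − (-3)·(-26) = -94
since m = R²·73 − (-94)²:  R² = (8836 + 1676) / 73 = 144
R = √144 = 12  ⇒  r_B = 12 − 5 = 7

rB=7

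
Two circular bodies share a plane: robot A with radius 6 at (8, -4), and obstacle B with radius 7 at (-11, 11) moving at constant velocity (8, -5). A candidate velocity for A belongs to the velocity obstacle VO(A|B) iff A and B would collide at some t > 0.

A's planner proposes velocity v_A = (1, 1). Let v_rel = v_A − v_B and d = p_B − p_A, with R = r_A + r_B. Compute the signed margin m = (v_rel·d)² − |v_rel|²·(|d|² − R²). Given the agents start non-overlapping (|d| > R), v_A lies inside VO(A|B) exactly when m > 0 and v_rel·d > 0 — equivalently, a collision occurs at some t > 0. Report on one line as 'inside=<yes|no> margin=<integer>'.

d = (-19, 15),  |d|² = 586;  R = 6+7 = 13,  c = 586−13² = 417
v_rel = (-7, 6),  |v_rel|² = 85;  v_rel·d = (-7)·(-19) + (6)·(15) = 223
85·t² − 446·t + 417 = 0  ⇒  m = 223² − 85·417 = 14284
m = 14284 > 0,  v_rel·d = 223 > 0  ⇒  inside

inside=yes margin=14284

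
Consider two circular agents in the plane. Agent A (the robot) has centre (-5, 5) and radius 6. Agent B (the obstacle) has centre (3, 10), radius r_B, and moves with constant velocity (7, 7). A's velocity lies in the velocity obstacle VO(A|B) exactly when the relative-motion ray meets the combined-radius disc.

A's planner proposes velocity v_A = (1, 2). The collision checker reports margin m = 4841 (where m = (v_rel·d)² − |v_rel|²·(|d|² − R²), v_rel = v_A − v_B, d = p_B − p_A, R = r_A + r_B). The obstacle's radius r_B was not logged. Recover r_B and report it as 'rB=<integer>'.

m = 4841
d = (8, 5);  v_rel = (-6, -5),  |v_rel|² = 61
v_rel×d = (-6)·(5) − (-5)·(8) = 10
since m = R²·61 − 10²:  R² = (100 + 4841) / 61 = 81
R = √81 = 9  ⇒  r_B = 9 − 6 = 3

rB=3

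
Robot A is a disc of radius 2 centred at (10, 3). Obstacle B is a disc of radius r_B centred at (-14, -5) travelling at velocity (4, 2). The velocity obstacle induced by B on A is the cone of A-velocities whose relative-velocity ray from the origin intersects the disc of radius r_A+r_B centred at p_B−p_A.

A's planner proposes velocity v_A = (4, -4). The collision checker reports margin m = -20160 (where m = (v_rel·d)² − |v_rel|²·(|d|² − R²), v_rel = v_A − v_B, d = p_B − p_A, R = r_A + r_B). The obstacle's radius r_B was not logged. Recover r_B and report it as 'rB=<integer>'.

m = -20160
d = (-24, -8);  v_rel = (0, -6),  |v_rel|² = 36
v_rel×d = (0)·(-8) − (-6)·(-24) = -144
since m = R²·36 − (-144)²:  R² = (20736 + -20160) / 36 = 16
R = √16 = 4  ⇒  r_B = 4 − 2 = 2

rB=2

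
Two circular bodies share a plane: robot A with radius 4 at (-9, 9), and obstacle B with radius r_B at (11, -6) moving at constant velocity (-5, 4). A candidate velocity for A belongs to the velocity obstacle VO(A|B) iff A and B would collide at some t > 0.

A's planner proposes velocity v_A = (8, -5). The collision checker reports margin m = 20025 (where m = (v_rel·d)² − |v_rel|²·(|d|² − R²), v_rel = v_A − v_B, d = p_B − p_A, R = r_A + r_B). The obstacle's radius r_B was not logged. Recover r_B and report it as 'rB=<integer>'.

m = 20025
d = (20, -15);  v_rel = (13, -9),  |v_rel|² = 250
v_rel×d = (13)·(-15) − (-9)·(20) = -15
since m = R²·250 − (-15)²:  R² = (225 + 20025) / 250 = 81
R = √81 = 9  ⇒  r_B = 9 − 4 = 5

rB=5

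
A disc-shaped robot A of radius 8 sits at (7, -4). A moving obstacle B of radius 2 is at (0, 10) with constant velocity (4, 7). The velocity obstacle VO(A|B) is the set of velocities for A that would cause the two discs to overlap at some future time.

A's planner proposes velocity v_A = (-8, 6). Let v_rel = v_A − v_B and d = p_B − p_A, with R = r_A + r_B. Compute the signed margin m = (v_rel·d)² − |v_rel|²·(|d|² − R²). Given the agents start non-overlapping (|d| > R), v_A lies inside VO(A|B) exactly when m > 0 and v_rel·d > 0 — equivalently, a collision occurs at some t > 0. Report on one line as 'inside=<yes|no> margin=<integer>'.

d = (-7, 14),  |d|² = 245;  R = 8+2 = 10,  c = 245−10² = 145
v_rel = (-12, -1),  |v_rel|² = 145;  v_rel·d = (-12)·(-7) + (-1)·(14) = 70
145·t² − 140·t + 145 = 0  ⇒  m = 70² − 145·145 = -16125
m = -16125 < 0,  v_rel·d = 70 > 0  ⇒  outside

inside=no margin=-16125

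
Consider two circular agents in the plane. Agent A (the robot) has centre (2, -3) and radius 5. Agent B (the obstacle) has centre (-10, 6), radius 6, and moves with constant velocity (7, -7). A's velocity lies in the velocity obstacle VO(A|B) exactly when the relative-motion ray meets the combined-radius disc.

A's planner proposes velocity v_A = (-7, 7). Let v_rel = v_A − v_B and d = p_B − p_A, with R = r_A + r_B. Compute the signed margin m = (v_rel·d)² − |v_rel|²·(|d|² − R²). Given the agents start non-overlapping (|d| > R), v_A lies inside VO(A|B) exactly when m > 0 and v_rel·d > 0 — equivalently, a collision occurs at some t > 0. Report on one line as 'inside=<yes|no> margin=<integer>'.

d = (-12, 9),  |d|² = 225;  R = 5+6 = 11,  c = 225−11² = 104
v_rel = (-14, 14),  |v_rel|² = 392;  v_rel·d = (-14)·(-12) + (14)·(9) = 294
392·t² − 588·t + 104 = 0  ⇒  m = 294² − 392·104 = 45668
m = 45668 > 0,  v_rel·d = 294 > 0  ⇒  inside

inside=yes margin=45668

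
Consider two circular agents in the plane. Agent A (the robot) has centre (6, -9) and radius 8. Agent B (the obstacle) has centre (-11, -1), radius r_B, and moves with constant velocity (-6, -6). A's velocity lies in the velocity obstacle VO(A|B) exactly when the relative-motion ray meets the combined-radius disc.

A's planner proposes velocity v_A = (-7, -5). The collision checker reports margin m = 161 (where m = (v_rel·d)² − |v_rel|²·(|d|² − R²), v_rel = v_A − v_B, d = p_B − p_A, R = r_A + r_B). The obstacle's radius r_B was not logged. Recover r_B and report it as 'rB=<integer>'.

m = 161
d = (-17, 8);  v_rel = (-1, 1),  |v_rel|² = 2
v_rel×d = (-1)·(8) − (1)·(-17) = 9
since m = R²·2 − 9²:  R² = (81 + 161) / 2 = 121
R = √121 = 11  ⇒  r_B = 11 − 8 = 3

rB=3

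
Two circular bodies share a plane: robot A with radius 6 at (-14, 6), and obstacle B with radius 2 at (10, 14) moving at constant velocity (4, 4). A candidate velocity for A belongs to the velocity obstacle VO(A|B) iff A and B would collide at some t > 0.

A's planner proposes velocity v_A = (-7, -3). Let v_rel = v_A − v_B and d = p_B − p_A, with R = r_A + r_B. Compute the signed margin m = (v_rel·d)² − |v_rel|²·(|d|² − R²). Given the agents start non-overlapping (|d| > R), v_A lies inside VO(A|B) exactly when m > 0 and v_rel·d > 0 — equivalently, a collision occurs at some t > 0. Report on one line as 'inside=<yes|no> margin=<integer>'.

d = (24, 8),  |d|² = 640;  R = 6+2 = 8,  c = 640−8² = 576
v_rel = (-11, -7),  |v_rel|² = 170;  v_rel·d = (-11)·(24) + (-7)·(8) = -320
170·t² + 640·t + 576 = 0  ⇒  m = (-320)² − 170·576 = 4480
m = 4480 > 0,  v_rel·d = -320 < 0  ⇒  outside

inside=no margin=4480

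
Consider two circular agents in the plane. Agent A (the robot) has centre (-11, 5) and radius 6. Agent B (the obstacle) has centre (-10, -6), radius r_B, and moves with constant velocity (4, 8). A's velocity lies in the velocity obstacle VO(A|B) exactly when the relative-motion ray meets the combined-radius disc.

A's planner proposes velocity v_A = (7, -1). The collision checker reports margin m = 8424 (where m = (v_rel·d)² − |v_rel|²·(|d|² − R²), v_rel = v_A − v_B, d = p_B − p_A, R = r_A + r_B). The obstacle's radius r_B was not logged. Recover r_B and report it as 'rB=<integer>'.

m = 8424
d = (1, -11);  v_rel = (3, -9),  |v_rel|² = 90
v_rel×d = (3)·(-11) − (-9)·(1) = -24
since m = R²·90 − (-24)²:  R² = (576 + 8424) / 90 = 100
R = √100 = 10  ⇒  r_B = 10 − 6 = 4

rB=4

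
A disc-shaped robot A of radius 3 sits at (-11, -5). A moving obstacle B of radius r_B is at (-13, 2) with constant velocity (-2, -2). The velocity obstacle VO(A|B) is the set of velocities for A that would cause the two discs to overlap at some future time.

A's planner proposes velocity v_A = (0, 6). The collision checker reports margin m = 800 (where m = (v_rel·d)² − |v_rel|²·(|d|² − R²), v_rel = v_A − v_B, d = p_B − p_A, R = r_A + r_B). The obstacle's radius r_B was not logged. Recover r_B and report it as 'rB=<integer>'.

m = 800
d = (-2, 7);  v_rel = (2, 8),  |v_rel|² = 68
v_rel×d = (2)·(7) − (8)·(-2) = 30
since m = R²·68 − 30²:  R² = (900 + 800) / 68 = 25
R = √25 = 5  ⇒  r_B = 5 − 3 = 2

rB=2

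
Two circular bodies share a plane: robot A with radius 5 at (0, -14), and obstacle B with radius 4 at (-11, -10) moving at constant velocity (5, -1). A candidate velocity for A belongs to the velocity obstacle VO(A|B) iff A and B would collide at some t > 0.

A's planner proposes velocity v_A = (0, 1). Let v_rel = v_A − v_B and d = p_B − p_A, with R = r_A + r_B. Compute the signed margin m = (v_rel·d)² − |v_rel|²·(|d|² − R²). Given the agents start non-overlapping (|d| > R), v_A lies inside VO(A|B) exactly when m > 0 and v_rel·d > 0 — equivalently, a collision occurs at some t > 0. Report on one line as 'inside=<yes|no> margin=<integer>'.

d = (-11, 4),  |d|² = 137;  R = 5+4 = 9,  c = 137−9² = 56
v_rel = (-5, 2),  |v_rel|² = 29;  v_rel·d = (-5)·(-11) + (2)·(4) = 63
29·t² − 126·t + 56 = 0  ⇒  m = 63² − 29·56 = 2345
m = 2345 > 0,  v_rel·d = 63 > 0  ⇒  inside

inside=yes margin=2345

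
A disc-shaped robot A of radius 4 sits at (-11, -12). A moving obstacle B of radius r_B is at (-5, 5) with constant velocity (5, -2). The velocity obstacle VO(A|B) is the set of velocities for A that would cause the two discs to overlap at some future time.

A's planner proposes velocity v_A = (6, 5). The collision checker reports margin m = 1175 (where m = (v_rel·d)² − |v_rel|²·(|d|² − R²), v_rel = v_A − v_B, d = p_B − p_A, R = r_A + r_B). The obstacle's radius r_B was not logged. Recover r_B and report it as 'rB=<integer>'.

m = 1175
d = (6, 17);  v_rel = (1, 7),  |v_rel|² = 50
v_rel×d = (1)·(17) − (7)·(6) = -25
since m = R²·50 − (-25)²:  R² = (625 + 1175) / 50 = 36
R = √36 = 6  ⇒  r_B = 6 − 4 = 2

rB=2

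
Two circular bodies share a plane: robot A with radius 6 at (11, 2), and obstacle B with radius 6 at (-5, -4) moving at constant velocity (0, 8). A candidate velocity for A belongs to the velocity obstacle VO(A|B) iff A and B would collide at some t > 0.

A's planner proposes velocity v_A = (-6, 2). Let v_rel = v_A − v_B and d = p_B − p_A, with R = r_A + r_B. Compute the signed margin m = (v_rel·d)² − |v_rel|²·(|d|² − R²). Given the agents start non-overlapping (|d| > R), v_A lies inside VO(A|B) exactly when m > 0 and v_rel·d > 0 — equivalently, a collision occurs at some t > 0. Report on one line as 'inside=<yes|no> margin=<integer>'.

d = (-16, -6),  |d|² = 292;  R = 6+6 = 12,  c = 292−12² = 148
v_rel = (-6, -6),  |v_rel|² = 72;  v_rel·d = (-6)·(-16) + (-6)·(-6) = 132
72·t² − 264·t + 148 = 0  ⇒  m = 132² − 72·148 = 6768
m = 6768 > 0,  v_rel·d = 132 > 0  ⇒  inside

inside=yes margin=6768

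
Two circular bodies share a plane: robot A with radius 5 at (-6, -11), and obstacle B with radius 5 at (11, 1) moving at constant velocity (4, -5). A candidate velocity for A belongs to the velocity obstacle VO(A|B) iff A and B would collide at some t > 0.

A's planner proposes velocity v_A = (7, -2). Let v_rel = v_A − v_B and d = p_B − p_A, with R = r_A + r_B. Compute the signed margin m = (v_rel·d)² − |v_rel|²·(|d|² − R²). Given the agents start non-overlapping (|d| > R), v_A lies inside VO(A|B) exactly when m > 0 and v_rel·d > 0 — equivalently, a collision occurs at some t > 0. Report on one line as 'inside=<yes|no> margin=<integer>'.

d = (17, 12),  |d|² = 433;  R = 5+5 = 10,  c = 433−10² = 333
v_rel = (3, 3),  |v_rel|² = 18;  v_rel·d = (3)·(17) + (3)·(12) = 87
18·t² − 174·t + 333 = 0  ⇒  m = 87² − 18·333 = 1575
m = 1575 > 0,  v_rel·d = 87 > 0  ⇒  inside

inside=yes margin=1575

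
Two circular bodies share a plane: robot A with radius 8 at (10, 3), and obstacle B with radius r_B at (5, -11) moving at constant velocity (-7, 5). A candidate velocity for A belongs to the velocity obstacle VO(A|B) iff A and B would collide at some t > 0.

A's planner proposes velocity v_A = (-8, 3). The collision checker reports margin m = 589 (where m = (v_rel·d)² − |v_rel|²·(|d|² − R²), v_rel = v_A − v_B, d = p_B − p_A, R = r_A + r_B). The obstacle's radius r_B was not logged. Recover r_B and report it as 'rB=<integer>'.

m = 589
d = (-5, -14);  v_rel = (-1, -2),  |v_rel|² = 5
v_rel×d = (-1)·(-14) − (-2)·(-5) = 4
since m = R²·5 − 4²:  R² = (16 + 589) / 5 = 121
R = √121 = 11  ⇒  r_B = 11 − 8 = 3

rB=3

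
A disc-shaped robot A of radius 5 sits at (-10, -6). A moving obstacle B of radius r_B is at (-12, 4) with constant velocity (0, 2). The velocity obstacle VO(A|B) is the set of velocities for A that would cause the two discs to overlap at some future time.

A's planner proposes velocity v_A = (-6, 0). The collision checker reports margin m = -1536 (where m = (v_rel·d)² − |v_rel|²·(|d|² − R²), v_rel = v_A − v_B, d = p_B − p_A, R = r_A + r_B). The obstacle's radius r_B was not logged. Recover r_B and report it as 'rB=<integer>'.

m = -1536
d = (-2, 10);  v_rel = (-6, -2),  |v_rel|² = 40
v_rel×d = (-6)·(10) − (-2)·(-2) = -64
since m = R²·40 − (-64)²:  R² = (4096 + -1536) / 40 = 64
R = √64 = 8  ⇒  r_B = 8 − 5 = 3

rB=3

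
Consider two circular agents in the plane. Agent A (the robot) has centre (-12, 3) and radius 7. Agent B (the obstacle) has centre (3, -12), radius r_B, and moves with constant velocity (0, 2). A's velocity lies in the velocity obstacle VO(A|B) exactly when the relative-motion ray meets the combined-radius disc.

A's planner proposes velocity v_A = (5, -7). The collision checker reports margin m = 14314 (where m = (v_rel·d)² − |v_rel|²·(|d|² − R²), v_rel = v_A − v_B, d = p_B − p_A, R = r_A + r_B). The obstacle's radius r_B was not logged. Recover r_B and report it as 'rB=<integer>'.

m = 14314
d = (15, -15);  v_rel = (5, -9),  |v_rel|² = 106
v_rel×d = (5)·(-15) − (-9)·(15) = 60
since m = R²·106 − 60²:  R² = (3600 + 14314) / 106 = 169
R = √169 = 13  ⇒  r_B = 13 − 7 = 6

rB=6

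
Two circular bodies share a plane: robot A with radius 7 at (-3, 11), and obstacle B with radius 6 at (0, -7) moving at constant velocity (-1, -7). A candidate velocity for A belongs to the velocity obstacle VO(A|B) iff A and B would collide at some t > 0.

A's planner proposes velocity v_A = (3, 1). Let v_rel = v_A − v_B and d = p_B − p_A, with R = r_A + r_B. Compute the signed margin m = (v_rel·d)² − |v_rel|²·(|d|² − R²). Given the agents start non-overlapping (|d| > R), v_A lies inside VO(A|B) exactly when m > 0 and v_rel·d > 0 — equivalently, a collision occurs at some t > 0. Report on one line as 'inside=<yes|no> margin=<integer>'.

d = (3, -18),  |d|² = 333;  R = 7+6 = 13,  c = 333−13² = 164
v_rel = (4, 8),  |v_rel|² = 80;  v_rel·d = (4)·(3) + (8)·(-18) = -132
80·t² + 264·t + 164 = 0  ⇒  m = (-132)² − 80·164 = 4304
m = 4304 > 0,  v_rel·d = -132 < 0  ⇒  outside

inside=no margin=4304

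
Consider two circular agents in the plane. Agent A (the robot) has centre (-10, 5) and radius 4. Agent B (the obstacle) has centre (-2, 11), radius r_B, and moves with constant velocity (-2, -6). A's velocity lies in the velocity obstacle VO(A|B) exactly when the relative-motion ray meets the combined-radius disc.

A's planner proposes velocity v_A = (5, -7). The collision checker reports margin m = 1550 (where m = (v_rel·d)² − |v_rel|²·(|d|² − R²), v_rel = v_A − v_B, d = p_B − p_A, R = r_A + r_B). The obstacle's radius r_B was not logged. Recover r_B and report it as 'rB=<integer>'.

m = 1550
d = (8, 6);  v_rel = (7, -1),  |v_rel|² = 50
v_rel×d = (7)·(6) − (-1)·(8) = 50
since m = R²·50 − 50²:  R² = (2500 + 1550) / 50 = 81
R = √81 = 9  ⇒  r_B = 9 − 4 = 5

rB=5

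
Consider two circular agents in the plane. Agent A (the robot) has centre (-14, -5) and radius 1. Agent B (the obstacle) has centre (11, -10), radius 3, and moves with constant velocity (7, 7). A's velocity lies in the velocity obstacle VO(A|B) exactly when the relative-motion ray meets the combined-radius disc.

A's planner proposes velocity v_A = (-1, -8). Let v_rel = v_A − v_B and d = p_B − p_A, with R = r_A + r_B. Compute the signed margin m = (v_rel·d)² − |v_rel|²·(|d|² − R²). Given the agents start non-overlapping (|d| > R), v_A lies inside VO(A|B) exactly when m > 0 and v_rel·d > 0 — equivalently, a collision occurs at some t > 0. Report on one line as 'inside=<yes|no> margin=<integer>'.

d = (25, -5),  |d|² = 650;  R = 1+3 = 4,  c = 650−4² = 634
v_rel = (-8, -15),  |v_rel|² = 289;  v_rel·d = (-8)·(25) + (-15)·(-5) = -125
289·t² + 250·t + 634 = 0  ⇒  m = (-125)² − 289·634 = -167601
m = -167601 < 0,  v_rel·d = -125 < 0  ⇒  outside

inside=no margin=-167601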